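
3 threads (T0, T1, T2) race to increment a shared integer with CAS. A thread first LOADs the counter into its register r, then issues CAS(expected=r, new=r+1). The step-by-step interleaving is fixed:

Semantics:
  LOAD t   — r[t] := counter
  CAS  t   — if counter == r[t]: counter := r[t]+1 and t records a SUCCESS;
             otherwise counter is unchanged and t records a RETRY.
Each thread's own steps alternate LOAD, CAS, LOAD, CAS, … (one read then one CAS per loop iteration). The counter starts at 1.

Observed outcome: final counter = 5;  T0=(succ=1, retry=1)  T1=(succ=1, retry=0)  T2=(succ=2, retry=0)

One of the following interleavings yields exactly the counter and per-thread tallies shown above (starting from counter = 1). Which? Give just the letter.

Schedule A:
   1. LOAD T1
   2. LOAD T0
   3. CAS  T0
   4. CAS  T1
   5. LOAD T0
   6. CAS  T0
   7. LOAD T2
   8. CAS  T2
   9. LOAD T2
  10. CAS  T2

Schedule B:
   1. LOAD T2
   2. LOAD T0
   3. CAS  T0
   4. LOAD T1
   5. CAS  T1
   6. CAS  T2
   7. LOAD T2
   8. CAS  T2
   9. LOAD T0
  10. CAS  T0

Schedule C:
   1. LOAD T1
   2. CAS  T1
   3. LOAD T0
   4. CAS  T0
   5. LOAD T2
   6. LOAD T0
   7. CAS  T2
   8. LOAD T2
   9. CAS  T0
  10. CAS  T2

Run C:
step 1: T1 LOAD ⇒ load; ctr=1 reg=1
step 2: T1 CAS ⇒ ok; ctr=2 reg=1
step 3: T0 LOAD ⇒ load; ctr=2 reg=2
step 4: T0 CAS ⇒ ok; ctr=3 reg=2
step 5: T2 LOAD ⇒ load; ctr=3 reg=3
step 6: T0 LOAD ⇒ load; ctr=3 reg=3
step 7: T2 CAS ⇒ ok; ctr=4 reg=3
step 8: T2 LOAD ⇒ load; ctr=4 reg=4
step 9: T0 CAS ⇒ retry; ctr=4 reg=3
step 10: T2 CAS ⇒ ok; ctr=5 reg=4

C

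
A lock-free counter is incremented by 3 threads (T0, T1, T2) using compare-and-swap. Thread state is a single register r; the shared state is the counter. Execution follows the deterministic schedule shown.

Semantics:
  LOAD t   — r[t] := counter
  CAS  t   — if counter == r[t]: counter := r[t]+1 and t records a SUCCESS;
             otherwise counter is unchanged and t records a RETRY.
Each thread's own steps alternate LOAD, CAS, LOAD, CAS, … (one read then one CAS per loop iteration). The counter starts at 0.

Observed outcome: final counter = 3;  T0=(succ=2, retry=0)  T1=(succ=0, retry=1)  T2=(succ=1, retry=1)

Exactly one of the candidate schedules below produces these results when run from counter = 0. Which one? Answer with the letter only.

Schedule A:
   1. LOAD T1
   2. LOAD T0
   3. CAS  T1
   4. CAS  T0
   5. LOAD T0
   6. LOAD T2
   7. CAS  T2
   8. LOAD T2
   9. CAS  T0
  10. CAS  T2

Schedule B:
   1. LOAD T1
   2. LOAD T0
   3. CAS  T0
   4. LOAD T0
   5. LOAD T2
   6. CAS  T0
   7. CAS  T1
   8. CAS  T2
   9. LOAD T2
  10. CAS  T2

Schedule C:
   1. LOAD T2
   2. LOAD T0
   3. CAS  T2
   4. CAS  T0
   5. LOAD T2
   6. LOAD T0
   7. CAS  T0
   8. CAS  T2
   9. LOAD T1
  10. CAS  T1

Tracing schedule B:
#1 T1 reads 0
#2 T0 reads 0
#3 T0 CAS(0→1) writes; counter now 1
#4 T0 reads 1
#5 T2 reads 1
#6 T0 CAS(1→2) writes; counter now 2
#7 T1 CAS(0→1) fails; counter now 2
#8 T2 CAS(1→2) fails; counter now 2
#9 T2 reads 2
#10 T2 CAS(2→3) writes; counter now 3

B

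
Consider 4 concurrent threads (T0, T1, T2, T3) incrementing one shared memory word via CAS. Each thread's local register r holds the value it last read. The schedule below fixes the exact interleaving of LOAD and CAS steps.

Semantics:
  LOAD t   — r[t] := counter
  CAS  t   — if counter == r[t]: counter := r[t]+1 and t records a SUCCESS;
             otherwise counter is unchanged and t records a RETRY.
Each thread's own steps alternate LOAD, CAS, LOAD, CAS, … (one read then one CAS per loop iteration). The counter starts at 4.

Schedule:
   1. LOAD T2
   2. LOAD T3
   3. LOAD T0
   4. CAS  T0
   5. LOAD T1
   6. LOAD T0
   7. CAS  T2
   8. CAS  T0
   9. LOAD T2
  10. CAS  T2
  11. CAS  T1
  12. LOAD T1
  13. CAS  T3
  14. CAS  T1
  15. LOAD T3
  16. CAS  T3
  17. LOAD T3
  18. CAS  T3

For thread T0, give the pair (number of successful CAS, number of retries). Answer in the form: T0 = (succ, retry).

T0 = (2, 0)

[1] T2.load  rd  (counter 4, T2.r 4)
[2] T3.load  rd  (counter 4, T3.r 4)
[3] T0.load  rd  (counter 4, T0.r 4)
[4] T0.cas  hit  (counter 5, T0.r 4)
[5] T1.load  rd  (counter 5, T1.r 5)
[6] T0.load  rd  (counter 5, T0.r 5)
[7] T2.cas  miss  (counter 5, T2.r 4)
[8] T0.cas  hit  (counter 6, T0.r 5)
[9] T2.load  rd  (counter 6, T2.r 6)
[10] T2.cas  hit  (counter 7, T2.r 6)
[11] T1.cas  miss  (counter 7, T1.r 5)
[12] T1.load  rd  (counter 7, T1.r 7)
[13] T3.cas  miss  (counter 7, T3.r 4)
[14] T1.cas  hit  (counter 8, T1.r 7)
[15] T3.load  rd  (counter 8, T3.r 8)
[16] T3.cas  hit  (counter 9, T3.r 8)
[17] T3.load  rd  (counter 9, T3.r 9)
[18] T3.cas  hit  (counter 10, T3.r 9)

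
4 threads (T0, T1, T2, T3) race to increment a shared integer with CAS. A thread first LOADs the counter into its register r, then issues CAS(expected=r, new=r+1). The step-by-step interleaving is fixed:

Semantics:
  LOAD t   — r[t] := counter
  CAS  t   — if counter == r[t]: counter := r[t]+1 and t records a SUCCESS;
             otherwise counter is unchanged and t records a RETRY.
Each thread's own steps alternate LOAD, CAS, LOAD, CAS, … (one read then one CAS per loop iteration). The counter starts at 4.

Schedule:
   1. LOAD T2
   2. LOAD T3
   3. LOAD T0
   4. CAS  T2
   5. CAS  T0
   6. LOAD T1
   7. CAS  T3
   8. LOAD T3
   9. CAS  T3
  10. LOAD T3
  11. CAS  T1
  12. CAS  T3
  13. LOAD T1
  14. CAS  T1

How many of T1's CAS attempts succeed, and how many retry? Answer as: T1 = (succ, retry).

T1 = (1, 1)

T2 LOAD — after: cnt=4, r=4 — load
T3 LOAD — after: cnt=4, r=4 — load
T0 LOAD — after: cnt=4, r=4 — load
T2 CAS — after: cnt=5, r=4 — ok
T0 CAS — after: cnt=5, r=4 — retry
T1 LOAD — after: cnt=5, r=5 — load
T3 CAS — after: cnt=5, r=4 — retry
T3 LOAD — after: cnt=5, r=5 — load
T3 CAS — after: cnt=6, r=5 — ok
T3 LOAD — after: cnt=6, r=6 — load
T1 CAS — after: cnt=6, r=5 — retry
T3 CAS — after: cnt=7, r=6 — ok
T1 LOAD — after: cnt=7, r=7 — load
T1 CAS — after: cnt=8, r=7 — ok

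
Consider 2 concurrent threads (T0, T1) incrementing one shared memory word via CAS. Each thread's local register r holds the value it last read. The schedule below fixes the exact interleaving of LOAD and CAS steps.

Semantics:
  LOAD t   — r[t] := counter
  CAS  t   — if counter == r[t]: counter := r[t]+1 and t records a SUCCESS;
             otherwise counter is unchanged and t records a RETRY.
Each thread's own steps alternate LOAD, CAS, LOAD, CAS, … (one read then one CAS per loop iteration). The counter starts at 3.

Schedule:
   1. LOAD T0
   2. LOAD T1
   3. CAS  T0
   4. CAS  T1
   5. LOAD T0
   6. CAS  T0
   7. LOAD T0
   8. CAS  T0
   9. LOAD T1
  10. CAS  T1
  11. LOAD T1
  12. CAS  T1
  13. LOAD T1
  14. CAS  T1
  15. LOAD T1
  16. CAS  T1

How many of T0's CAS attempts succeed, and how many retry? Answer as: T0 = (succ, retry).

#1 T0 reads 3
#2 T1 reads 3
#3 T0 CAS(3→4) writes; counter now 4
#4 T1 CAS(3→4) fails; counter now 4
#5 T0 reads 4
#6 T0 CAS(4→5) writes; counter now 5
#7 T0 reads 5
#8 T0 CAS(5→6) writes; counter now 6
#9 T1 reads 6
#10 T1 CAS(6→7) writes; counter now 7
#11 T1 reads 7
#12 T1 CAS(7→8) writes; counter now 8
#13 T1 reads 8
#14 T1 CAS(8→9) writes; counter now 9
#15 T1 reads 9
#16 T1 CAS(9→10) writes; counter now 10

T0 = (3, 0)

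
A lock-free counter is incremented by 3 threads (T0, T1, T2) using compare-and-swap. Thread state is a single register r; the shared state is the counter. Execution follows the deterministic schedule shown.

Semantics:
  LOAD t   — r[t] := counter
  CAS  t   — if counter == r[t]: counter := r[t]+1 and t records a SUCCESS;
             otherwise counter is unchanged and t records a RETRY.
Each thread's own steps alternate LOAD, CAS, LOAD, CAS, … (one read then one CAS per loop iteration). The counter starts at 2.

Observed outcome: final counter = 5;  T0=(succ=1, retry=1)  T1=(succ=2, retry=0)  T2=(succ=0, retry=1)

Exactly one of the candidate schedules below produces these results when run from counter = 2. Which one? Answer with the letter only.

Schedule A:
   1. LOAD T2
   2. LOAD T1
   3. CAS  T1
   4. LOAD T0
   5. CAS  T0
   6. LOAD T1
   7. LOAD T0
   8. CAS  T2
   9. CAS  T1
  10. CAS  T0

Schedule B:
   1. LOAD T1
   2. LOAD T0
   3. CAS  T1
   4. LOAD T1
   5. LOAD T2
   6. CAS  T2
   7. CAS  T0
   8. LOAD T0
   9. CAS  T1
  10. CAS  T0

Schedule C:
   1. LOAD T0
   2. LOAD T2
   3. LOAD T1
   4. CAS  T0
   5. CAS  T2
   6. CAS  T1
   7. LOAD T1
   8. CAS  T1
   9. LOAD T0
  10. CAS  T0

A

Simulating candidate A:
step 1: T2 LOAD ⇒ load; ctr=2 reg=2
step 2: T1 LOAD ⇒ load; ctr=2 reg=2
step 3: T1 CAS ⇒ ok; ctr=3 reg=2
step 4: T0 LOAD ⇒ load; ctr=3 reg=3
step 5: T0 CAS ⇒ ok; ctr=4 reg=3
step 6: T1 LOAD ⇒ load; ctr=4 reg=4
step 7: T0 LOAD ⇒ load; ctr=4 reg=4
step 8: T2 CAS ⇒ retry; ctr=4 reg=2
step 9: T1 CAS ⇒ ok; ctr=5 reg=4
step 10: T0 CAS ⇒ retry; ctr=5 reg=4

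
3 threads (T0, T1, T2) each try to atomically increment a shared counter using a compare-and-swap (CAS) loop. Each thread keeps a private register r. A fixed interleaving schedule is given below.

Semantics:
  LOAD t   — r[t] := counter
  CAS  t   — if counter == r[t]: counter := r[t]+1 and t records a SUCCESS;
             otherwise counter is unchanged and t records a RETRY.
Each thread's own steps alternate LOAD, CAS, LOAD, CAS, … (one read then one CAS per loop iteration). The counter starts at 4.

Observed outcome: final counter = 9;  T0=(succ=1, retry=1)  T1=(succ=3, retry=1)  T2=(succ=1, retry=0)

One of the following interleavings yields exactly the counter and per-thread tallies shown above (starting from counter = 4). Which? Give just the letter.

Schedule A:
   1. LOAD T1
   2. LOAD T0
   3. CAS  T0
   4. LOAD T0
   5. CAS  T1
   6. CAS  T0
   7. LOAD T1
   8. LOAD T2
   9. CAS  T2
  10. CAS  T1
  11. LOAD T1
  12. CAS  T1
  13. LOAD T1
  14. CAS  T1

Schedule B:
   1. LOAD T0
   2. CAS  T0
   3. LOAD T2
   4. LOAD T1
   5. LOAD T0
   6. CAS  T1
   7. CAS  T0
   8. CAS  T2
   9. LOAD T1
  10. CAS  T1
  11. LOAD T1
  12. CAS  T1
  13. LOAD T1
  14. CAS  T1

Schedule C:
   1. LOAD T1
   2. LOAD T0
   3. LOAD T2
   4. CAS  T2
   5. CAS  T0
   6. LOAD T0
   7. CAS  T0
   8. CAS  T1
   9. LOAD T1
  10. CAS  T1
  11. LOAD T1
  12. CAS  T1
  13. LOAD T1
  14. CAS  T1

Tracing schedule C:
1. LOAD T1 → mem=4 r[T1]=4 [LOAD]
2. LOAD T0 → mem=4 r[T0]=4 [LOAD]
3. LOAD T2 → mem=4 r[T2]=4 [LOAD]
4. CAS T2 → mem=5 r[T2]=4 [OK]
5. CAS T0 → mem=5 r[T0]=4 [RETRY]
6. LOAD T0 → mem=5 r[T0]=5 [LOAD]
7. CAS T0 → mem=6 r[T0]=5 [OK]
8. CAS T1 → mem=6 r[T1]=4 [RETRY]
9. LOAD T1 → mem=6 r[T1]=6 [LOAD]
10. CAS T1 → mem=7 r[T1]=6 [OK]
11. LOAD T1 → mem=7 r[T1]=7 [LOAD]
12. CAS T1 → mem=8 r[T1]=7 [OK]
13. LOAD T1 → mem=8 r[T1]=8 [LOAD]
14. CAS T1 → mem=9 r[T1]=8 [OK]

C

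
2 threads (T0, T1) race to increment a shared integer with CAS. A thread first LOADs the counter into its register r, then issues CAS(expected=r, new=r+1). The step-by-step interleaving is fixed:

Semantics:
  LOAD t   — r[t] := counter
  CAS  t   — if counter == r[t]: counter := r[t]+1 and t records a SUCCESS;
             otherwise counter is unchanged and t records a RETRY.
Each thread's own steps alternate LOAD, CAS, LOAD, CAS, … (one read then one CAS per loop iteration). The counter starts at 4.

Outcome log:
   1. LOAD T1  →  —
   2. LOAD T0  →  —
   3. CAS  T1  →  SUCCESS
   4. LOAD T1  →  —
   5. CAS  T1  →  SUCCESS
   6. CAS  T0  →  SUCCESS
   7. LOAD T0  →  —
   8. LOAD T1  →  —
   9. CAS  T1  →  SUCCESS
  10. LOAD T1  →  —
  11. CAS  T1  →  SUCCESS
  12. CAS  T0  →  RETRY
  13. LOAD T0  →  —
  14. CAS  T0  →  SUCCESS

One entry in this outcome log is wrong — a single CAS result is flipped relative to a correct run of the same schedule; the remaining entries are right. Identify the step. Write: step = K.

Correct run:
step 1: T1 LOAD ⇒ load; ctr=4 reg=4
step 2: T0 LOAD ⇒ load; ctr=4 reg=4
step 3: T1 CAS ⇒ ok; ctr=5 reg=4
step 4: T1 LOAD ⇒ load; ctr=5 reg=5
step 5: T1 CAS ⇒ ok; ctr=6 reg=5
step 6: T0 CAS ⇒ retry; ctr=6 reg=4
step 7: T0 LOAD ⇒ load; ctr=6 reg=6
step 8: T1 LOAD ⇒ load; ctr=6 reg=6
step 9: T1 CAS ⇒ ok; ctr=7 reg=6
step 10: T1 LOAD ⇒ load; ctr=7 reg=7
step 11: T1 CAS ⇒ ok; ctr=8 reg=7
step 12: T0 CAS ⇒ retry; ctr=8 reg=6
step 13: T0 LOAD ⇒ load; ctr=8 reg=8
step 14: T0 CAS ⇒ ok; ctr=9 reg=8
Log disagrees first at step 6.

step = 6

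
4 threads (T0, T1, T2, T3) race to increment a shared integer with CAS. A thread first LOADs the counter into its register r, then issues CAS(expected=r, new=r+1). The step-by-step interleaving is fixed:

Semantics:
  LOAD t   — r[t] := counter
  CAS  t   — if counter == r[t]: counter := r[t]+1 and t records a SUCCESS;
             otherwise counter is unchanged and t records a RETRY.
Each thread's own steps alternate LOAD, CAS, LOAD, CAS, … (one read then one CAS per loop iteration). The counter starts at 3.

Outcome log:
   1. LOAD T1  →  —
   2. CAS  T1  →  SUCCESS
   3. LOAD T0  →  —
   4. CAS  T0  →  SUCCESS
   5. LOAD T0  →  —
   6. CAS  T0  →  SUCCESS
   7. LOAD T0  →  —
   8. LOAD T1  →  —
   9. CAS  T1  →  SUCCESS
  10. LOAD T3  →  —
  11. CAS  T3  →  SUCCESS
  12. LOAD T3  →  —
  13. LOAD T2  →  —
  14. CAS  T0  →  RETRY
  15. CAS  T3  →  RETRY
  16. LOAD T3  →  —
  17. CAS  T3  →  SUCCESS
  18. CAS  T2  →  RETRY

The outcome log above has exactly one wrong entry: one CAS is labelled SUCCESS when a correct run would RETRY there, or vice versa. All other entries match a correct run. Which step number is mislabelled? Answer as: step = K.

step = 15

Reference trace:
#1 T1 reads 3
#2 T1 CAS(3→4) writes; counter now 4
#3 T0 reads 4
#4 T0 CAS(4→5) writes; counter now 5
#5 T0 reads 5
#6 T0 CAS(5→6) writes; counter now 6
#7 T0 reads 6
#8 T1 reads 6
#9 T1 CAS(6→7) writes; counter now 7
#10 T3 reads 7
#11 T3 CAS(7→8) writes; counter now 8
#12 T3 reads 8
#13 T2 reads 8
#14 T0 CAS(6→7) fails; counter now 8
#15 T3 CAS(8→9) writes; counter now 9
#16 T3 reads 9
#17 T3 CAS(9→10) writes; counter now 10
#18 T2 CAS(8→9) fails; counter now 10
Mismatch at 15.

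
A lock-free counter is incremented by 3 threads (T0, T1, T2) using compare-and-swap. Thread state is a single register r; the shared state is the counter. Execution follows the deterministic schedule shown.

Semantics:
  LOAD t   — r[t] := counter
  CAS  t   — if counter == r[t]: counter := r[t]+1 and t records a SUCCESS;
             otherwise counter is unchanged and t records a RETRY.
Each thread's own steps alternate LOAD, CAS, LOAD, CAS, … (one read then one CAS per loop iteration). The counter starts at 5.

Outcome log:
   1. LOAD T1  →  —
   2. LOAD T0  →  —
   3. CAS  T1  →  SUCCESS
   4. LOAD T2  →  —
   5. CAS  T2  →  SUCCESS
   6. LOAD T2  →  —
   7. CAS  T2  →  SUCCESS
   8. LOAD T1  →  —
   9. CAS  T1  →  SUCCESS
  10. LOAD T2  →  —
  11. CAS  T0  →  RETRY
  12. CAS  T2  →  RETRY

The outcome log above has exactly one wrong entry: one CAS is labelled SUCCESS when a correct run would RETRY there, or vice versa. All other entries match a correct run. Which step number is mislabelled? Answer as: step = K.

Reference trace:
   1) LOAD T1:  M=5  r_T1=5
   2) LOAD T0:  M=5  r_T0=5
   3) CAS  T1:  M=6  r_T1=5 ✓
   4) LOAD T2:  M=6  r_T2=6
   5) CAS  T2:  M=7  r_T2=6 ✓
   6) LOAD T2:  M=7  r_T2=7
   7) CAS  T2:  M=8  r_T2=7 ✓
   8) LOAD T1:  M=8  r_T1=8
   9) CAS  T1:  M=9  r_T1=8 ✓
  10) LOAD T2:  M=9  r_T2=9
  11) CAS  T0:  M=9  r_T0=5 ✗
  12) CAS  T2:  M=10  r_T2=9 ✓
Mismatch at 12.

step = 12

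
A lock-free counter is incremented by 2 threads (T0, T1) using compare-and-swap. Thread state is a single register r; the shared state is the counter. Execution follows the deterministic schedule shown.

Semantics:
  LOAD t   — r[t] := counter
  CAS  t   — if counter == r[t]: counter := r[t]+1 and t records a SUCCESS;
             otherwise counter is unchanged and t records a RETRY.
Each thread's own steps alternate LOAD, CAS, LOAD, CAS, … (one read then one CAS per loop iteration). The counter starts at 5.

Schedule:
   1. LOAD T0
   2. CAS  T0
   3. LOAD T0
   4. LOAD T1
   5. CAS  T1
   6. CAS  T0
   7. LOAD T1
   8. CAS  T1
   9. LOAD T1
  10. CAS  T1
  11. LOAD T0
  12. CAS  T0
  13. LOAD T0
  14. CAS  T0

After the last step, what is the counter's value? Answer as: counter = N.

counter = 11

#1 T0 reads 5
#2 T0 CAS(5→6) writes; counter now 6
#3 T0 reads 6
#4 T1 reads 6
#5 T1 CAS(6→7) writes; counter now 7
#6 T0 CAS(6→7) fails; counter now 7
#7 T1 reads 7
#8 T1 CAS(7→8) writes; counter now 8
#9 T1 reads 8
#10 T1 CAS(8→9) writes; counter now 9
#11 T0 reads 9
#12 T0 CAS(9→10) writes; counter now 10
#13 T0 reads 10
#14 T0 CAS(10→11) writes; counter now 11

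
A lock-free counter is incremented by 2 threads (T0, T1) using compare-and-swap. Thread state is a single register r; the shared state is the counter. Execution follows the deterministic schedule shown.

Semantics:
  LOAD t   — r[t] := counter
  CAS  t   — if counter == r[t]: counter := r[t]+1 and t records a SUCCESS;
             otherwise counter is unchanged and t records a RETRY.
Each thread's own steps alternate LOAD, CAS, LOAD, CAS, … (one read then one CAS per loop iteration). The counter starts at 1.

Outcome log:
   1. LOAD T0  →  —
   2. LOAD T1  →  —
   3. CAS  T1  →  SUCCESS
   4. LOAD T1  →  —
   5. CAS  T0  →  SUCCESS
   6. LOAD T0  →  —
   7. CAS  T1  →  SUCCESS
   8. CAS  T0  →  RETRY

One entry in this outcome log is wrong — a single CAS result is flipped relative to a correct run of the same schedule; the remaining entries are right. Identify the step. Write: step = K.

step = 5

Re-executing:
step 1: T0 LOAD ⇒ load; ctr=1 reg=1
step 2: T1 LOAD ⇒ load; ctr=1 reg=1
step 3: T1 CAS ⇒ ok; ctr=2 reg=1
step 4: T1 LOAD ⇒ load; ctr=2 reg=2
step 5: T0 CAS ⇒ retry; ctr=2 reg=1
step 6: T0 LOAD ⇒ load; ctr=2 reg=2
step 7: T1 CAS ⇒ ok; ctr=3 reg=2
step 8: T0 CAS ⇒ retry; ctr=3 reg=2
Flip is step 5.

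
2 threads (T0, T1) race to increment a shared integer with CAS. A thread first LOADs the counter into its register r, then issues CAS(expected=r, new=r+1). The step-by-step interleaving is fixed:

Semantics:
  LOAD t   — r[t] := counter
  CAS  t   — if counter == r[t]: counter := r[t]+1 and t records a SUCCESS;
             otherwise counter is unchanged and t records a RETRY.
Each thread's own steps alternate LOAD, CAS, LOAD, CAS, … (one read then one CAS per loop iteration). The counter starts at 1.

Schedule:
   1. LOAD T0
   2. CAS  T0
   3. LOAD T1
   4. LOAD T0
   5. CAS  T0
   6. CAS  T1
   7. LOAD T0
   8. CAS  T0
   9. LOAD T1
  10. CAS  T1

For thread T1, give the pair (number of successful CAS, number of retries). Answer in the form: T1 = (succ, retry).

T1 = (1, 1)

T0 LOAD — after: cnt=1, r=1 — load
T0 CAS — after: cnt=2, r=1 — ok
T1 LOAD — after: cnt=2, r=2 — load
T0 LOAD — after: cnt=2, r=2 — load
T0 CAS — after: cnt=3, r=2 — ok
T1 CAS — after: cnt=3, r=2 — retry
T0 LOAD — after: cnt=3, r=3 — load
T0 CAS — after: cnt=4, r=3 — ok
T1 LOAD — after: cnt=4, r=4 — load
T1 CAS — after: cnt=5, r=4 — ok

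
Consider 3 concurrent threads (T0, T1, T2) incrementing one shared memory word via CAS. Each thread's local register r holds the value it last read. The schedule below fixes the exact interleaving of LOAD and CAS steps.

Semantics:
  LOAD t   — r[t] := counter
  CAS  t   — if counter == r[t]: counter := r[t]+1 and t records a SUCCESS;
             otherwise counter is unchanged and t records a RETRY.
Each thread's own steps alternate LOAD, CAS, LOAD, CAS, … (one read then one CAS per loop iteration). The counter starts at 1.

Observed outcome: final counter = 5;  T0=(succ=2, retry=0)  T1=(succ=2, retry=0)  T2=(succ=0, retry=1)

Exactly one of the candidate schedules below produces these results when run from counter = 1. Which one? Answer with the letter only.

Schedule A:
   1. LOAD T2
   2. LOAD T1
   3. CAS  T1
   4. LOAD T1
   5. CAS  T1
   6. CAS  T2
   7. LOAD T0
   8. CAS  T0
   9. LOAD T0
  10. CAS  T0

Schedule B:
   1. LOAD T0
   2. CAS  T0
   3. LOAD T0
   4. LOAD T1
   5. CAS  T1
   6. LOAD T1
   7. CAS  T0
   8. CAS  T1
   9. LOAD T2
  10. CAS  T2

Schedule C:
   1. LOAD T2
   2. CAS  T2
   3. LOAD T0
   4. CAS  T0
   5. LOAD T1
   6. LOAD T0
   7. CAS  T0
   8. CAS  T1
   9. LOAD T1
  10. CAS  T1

Tracing schedule A:
   1) LOAD T2:  M=1  r_T2=1
   2) LOAD T1:  M=1  r_T1=1
   3) CAS  T1:  M=2  r_T1=1 ✓
   4) LOAD T1:  M=2  r_T1=2
   5) CAS  T1:  M=3  r_T1=2 ✓
   6) CAS  T2:  M=3  r_T2=1 ✗
   7) LOAD T0:  M=3  r_T0=3
   8) CAS  T0:  M=4  r_T0=3 ✓
   9) LOAD T0:  M=4  r_T0=4
  10) CAS  T0:  M=5  r_T0=4 ✓

A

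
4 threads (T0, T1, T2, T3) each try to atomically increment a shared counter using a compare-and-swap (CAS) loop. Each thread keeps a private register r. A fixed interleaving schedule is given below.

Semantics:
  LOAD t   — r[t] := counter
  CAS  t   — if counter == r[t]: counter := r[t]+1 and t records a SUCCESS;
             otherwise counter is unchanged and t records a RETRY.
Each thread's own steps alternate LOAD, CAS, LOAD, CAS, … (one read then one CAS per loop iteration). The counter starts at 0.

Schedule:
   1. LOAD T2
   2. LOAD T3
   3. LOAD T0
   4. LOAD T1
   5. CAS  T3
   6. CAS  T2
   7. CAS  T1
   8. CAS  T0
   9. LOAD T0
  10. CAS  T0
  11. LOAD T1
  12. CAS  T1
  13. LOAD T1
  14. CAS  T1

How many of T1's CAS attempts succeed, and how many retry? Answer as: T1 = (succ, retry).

[1] T2.load  rd  (counter 0, T2.r 0)
[2] T3.load  rd  (counter 0, T3.r 0)
[3] T0.load  rd  (counter 0, T0.r 0)
[4] T1.load  rd  (counter 0, T1.r 0)
[5] T3.cas  hit  (counter 1, T3.r 0)
[6] T2.cas  miss  (counter 1, T2.r 0)
[7] T1.cas  miss  (counter 1, T1.r 0)
[8] T0.cas  miss  (counter 1, T0.r 0)
[9] T0.load  rd  (counter 1, T0.r 1)
[10] T0.cas  hit  (counter 2, T0.r 1)
[11] T1.load  rd  (counter 2, T1.r 2)
[12] T1.cas  hit  (counter 3, T1.r 2)
[13] T1.load  rd  (counter 3, T1.r 3)
[14] T1.cas  hit  (counter 4, T1.r 3)

T1 = (2, 1)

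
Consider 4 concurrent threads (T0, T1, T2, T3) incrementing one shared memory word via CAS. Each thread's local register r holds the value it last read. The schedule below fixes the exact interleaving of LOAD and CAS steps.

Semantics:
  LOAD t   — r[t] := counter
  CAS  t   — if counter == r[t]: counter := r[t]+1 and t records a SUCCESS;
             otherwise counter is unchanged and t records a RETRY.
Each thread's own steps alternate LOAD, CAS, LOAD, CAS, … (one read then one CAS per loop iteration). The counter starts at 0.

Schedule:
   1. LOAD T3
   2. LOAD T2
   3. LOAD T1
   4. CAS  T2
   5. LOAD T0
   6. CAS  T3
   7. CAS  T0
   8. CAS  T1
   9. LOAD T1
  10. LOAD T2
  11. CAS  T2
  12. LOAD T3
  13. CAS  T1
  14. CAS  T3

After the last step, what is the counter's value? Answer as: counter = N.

#1 T3 reads 0
#2 T2 reads 0
#3 T1 reads 0
#4 T2 CAS(0→1) writes; counter now 1
#5 T0 reads 1
#6 T3 CAS(0→1) fails; counter now 1
#7 T0 CAS(1→2) writes; counter now 2
#8 T1 CAS(0→1) fails; counter now 2
#9 T1 reads 2
#10 T2 reads 2
#11 T2 CAS(2→3) writes; counter now 3
#12 T3 reads 3
#13 T1 CAS(2→3) fails; counter now 3
#14 T3 CAS(3→4) writes; counter now 4

counter = 4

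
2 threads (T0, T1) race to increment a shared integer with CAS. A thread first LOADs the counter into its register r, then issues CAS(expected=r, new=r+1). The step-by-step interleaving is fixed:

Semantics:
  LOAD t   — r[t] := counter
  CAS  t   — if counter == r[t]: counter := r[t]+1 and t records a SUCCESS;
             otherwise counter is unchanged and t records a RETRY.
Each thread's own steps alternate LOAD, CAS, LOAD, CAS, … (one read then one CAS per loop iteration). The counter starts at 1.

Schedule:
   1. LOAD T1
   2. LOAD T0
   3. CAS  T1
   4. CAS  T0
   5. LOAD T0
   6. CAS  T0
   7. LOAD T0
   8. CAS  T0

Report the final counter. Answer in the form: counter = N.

#1 T1 reads 1
#2 T0 reads 1
#3 T1 CAS(1→2) writes; counter now 2
#4 T0 CAS(1→2) fails; counter now 2
#5 T0 reads 2
#6 T0 CAS(2→3) writes; counter now 3
#7 T0 reads 3
#8 T0 CAS(3→4) writes; counter now 4

counter = 4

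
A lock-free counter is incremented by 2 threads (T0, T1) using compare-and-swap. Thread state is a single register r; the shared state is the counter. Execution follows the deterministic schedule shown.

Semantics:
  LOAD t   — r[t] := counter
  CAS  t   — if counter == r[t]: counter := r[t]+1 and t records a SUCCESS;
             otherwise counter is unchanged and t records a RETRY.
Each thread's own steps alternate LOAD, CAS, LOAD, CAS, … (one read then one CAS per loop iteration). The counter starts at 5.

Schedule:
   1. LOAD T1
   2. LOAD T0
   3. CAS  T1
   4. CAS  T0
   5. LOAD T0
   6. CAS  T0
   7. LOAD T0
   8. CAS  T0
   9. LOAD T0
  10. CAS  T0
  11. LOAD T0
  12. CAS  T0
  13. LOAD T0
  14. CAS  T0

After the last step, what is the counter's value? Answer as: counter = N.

   1) LOAD T1:  M=5  r_T1=5
   2) LOAD T0:  M=5  r_T0=5
   3) CAS  T1:  M=6  r_T1=5 ✓
   4) CAS  T0:  M=6  r_T0=5 ✗
   5) LOAD T0:  M=6  r_T0=6
   6) CAS  T0:  M=7  r_T0=6 ✓
   7) LOAD T0:  M=7  r_T0=7
   8) CAS  T0:  M=8  r_T0=7 ✓
   9) LOAD T0:  M=8  r_T0=8
  10) CAS  T0:  M=9  r_T0=8 ✓
  11) LOAD T0:  M=9  r_T0=9
  12) CAS  T0:  M=10  r_T0=9 ✓
  13) LOAD T0:  M=10  r_T0=10
  14) CAS  T0:  M=11  r_T0=10 ✓

counter = 11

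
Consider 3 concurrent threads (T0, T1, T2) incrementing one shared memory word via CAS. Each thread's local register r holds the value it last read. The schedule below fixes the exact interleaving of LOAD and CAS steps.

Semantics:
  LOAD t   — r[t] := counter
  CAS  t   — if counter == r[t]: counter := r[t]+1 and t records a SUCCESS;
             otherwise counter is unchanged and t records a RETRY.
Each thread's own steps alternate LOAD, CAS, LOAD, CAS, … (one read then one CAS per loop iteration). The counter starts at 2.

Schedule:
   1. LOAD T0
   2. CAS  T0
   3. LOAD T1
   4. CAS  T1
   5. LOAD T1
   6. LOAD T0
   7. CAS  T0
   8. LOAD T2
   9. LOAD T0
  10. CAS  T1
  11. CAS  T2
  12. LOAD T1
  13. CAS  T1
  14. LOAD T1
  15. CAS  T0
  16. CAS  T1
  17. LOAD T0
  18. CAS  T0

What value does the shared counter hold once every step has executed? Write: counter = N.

counter = 9

   1) LOAD T0:  M=2  r_T0=2
   2) CAS  T0:  M=3  r_T0=2 ✓
   3) LOAD T1:  M=3  r_T1=3
   4) CAS  T1:  M=4  r_T1=3 ✓
   5) LOAD T1:  M=4  r_T1=4
   6) LOAD T0:  M=4  r_T0=4
   7) CAS  T0:  M=5  r_T0=4 ✓
   8) LOAD T2:  M=5  r_T2=5
   9) LOAD T0:  M=5  r_T0=5
  10) CAS  T1:  M=5  r_T1=4 ✗
  11) CAS  T2:  M=6  r_T2=5 ✓
  12) LOAD T1:  M=6  r_T1=6
  13) CAS  T1:  M=7  r_T1=6 ✓
  14) LOAD T1:  M=7  r_T1=7
  15) CAS  T0:  M=7  r_T0=5 ✗
  16) CAS  T1:  M=8  r_T1=7 ✓
  17) LOAD T0:  M=8  r_T0=8
  18) CAS  T0:  M=9  r_T0=8 ✓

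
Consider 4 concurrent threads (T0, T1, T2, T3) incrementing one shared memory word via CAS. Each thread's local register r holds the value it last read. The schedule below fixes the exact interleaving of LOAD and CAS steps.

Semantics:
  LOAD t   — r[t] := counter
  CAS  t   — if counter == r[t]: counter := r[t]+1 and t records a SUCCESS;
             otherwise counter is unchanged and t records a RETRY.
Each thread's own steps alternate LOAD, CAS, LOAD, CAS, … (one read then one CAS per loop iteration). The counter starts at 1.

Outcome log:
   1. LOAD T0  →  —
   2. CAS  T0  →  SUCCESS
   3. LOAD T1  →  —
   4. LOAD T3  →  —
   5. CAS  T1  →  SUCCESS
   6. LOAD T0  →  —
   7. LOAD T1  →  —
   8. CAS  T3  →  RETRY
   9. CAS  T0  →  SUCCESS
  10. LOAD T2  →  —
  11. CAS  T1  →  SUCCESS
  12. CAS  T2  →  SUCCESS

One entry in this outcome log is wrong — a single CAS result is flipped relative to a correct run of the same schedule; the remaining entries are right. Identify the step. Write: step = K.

Re-executing:
T0 LOAD — after: cnt=1, r=1 — load
T0 CAS — after: cnt=2, r=1 — ok
T1 LOAD — after: cnt=2, r=2 — load
T3 LOAD — after: cnt=2, r=2 — load
T1 CAS — after: cnt=3, r=2 — ok
T0 LOAD — after: cnt=3, r=3 — load
T1 LOAD — after: cnt=3, r=3 — load
T3 CAS — after: cnt=3, r=2 — retry
T0 CAS — after: cnt=4, r=3 — ok
T2 LOAD — after: cnt=4, r=4 — load
T1 CAS — after: cnt=4, r=3 — retry
T2 CAS — after: cnt=5, r=4 — ok
Log disagrees first at step 11.

step = 11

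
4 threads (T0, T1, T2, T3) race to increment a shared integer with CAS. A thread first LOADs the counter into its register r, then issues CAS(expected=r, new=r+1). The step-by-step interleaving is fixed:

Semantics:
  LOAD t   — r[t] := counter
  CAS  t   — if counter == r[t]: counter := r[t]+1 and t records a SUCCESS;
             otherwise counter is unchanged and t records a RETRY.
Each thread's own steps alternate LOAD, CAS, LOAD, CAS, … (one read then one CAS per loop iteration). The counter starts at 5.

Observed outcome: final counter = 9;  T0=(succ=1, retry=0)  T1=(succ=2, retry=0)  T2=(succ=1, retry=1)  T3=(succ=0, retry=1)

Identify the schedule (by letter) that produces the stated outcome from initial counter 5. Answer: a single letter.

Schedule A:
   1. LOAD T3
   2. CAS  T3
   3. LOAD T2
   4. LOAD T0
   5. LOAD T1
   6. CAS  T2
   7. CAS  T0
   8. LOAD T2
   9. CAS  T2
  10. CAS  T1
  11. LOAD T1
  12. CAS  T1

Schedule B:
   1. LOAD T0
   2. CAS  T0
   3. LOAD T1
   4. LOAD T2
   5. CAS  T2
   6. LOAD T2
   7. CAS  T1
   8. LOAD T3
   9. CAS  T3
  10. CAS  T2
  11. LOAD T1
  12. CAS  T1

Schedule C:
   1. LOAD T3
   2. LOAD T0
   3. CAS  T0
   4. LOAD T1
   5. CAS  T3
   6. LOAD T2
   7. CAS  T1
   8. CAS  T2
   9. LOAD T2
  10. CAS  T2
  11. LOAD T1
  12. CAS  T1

Run C:
1. LOAD T3 → mem=5 r[T3]=5 [LOAD]
2. LOAD T0 → mem=5 r[T0]=5 [LOAD]
3. CAS T0 → mem=6 r[T0]=5 [OK]
4. LOAD T1 → mem=6 r[T1]=6 [LOAD]
5. CAS T3 → mem=6 r[T3]=5 [RETRY]
6. LOAD T2 → mem=6 r[T2]=6 [LOAD]
7. CAS T1 → mem=7 r[T1]=6 [OK]
8. CAS T2 → mem=7 r[T2]=6 [RETRY]
9. LOAD T2 → mem=7 r[T2]=7 [LOAD]
10. CAS T2 → mem=8 r[T2]=7 [OK]
11. LOAD T1 → mem=8 r[T1]=8 [LOAD]
12. CAS T1 → mem=9 r[T1]=8 [OK]

C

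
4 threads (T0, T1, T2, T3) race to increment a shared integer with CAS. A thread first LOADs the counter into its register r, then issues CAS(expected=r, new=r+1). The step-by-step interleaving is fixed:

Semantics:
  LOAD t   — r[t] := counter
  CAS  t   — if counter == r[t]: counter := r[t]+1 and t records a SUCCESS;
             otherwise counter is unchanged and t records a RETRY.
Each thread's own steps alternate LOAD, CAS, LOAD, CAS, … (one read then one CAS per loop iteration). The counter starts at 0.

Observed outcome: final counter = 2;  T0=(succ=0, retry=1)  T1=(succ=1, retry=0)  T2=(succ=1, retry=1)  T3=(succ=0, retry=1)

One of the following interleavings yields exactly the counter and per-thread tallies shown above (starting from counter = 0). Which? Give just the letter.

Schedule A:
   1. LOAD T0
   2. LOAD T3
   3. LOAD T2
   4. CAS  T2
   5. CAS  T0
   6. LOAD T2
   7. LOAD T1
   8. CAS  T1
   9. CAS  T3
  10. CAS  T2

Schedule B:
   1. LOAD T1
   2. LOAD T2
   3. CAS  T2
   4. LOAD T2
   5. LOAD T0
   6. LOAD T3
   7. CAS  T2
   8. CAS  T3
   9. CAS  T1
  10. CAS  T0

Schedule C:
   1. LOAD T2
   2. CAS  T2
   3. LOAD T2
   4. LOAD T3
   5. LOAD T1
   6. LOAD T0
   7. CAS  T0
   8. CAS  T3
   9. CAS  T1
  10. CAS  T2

Tracing schedule A:
T0 LOAD — after: cnt=0, r=0 — load
T3 LOAD — after: cnt=0, r=0 — load
T2 LOAD — after: cnt=0, r=0 — load
T2 CAS — after: cnt=1, r=0 — ok
T0 CAS — after: cnt=1, r=0 — retry
T2 LOAD — after: cnt=1, r=1 — load
T1 LOAD — after: cnt=1, r=1 — load
T1 CAS — after: cnt=2, r=1 — ok
T3 CAS — after: cnt=2, r=0 — retry
T2 CAS — after: cnt=2, r=1 — retry

A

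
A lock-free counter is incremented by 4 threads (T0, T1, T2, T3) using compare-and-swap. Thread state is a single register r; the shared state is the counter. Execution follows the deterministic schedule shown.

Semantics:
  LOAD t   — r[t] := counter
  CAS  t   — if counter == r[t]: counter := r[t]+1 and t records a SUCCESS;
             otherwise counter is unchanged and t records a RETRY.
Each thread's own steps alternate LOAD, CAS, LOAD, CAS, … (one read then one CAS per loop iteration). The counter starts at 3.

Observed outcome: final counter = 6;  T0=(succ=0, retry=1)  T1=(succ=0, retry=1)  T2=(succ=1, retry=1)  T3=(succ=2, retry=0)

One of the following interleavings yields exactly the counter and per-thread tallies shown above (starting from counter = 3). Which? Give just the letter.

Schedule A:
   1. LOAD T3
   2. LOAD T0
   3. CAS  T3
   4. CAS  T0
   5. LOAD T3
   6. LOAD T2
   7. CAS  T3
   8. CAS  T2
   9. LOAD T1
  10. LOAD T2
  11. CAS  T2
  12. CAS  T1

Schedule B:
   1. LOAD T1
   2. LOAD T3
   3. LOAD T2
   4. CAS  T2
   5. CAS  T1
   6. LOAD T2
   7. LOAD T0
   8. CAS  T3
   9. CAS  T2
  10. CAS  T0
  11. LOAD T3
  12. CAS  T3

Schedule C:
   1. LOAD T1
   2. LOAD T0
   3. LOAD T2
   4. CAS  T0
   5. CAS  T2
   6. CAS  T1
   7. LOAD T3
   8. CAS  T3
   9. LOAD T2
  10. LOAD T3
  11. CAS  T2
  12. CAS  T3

Tracing schedule A:
step 1: T3 LOAD ⇒ load; ctr=3 reg=3
step 2: T0 LOAD ⇒ load; ctr=3 reg=3
step 3: T3 CAS ⇒ ok; ctr=4 reg=3
step 4: T0 CAS ⇒ retry; ctr=4 reg=3
step 5: T3 LOAD ⇒ load; ctr=4 reg=4
step 6: T2 LOAD ⇒ load; ctr=4 reg=4
step 7: T3 CAS ⇒ ok; ctr=5 reg=4
step 8: T2 CAS ⇒ retry; ctr=5 reg=4
step 9: T1 LOAD ⇒ load; ctr=5 reg=5
step 10: T2 LOAD ⇒ load; ctr=5 reg=5
step 11: T2 CAS ⇒ ok; ctr=6 reg=5
step 12: T1 CAS ⇒ retry; ctr=6 reg=5

A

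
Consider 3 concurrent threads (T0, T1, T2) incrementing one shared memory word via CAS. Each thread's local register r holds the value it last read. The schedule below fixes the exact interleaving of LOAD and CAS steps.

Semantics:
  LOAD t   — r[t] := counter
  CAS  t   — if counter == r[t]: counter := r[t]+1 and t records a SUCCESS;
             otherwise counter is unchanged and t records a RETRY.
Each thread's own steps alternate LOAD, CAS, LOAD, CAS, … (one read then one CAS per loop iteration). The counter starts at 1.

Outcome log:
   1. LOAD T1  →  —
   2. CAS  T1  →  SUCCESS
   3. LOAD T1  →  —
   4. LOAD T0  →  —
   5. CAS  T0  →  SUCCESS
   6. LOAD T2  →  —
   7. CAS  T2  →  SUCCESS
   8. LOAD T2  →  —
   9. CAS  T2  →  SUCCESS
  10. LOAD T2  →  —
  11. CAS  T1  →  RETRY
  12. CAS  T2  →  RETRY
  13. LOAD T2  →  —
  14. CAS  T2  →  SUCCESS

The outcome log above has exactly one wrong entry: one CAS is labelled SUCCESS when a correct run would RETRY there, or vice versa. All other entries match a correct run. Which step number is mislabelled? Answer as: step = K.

step = 12

Correct run:
   1) LOAD T1:  M=1  r_T1=1
   2) CAS  T1:  M=2  r_T1=1 ✓
   3) LOAD T1:  M=2  r_T1=2
   4) LOAD T0:  M=2  r_T0=2
   5) CAS  T0:  M=3  r_T0=2 ✓
   6) LOAD T2:  M=3  r_T2=3
   7) CAS  T2:  M=4  r_T2=3 ✓
   8) LOAD T2:  M=4  r_T2=4
   9) CAS  T2:  M=5  r_T2=4 ✓
  10) LOAD T2:  M=5  r_T2=5
  11) CAS  T1:  M=5  r_T1=2 ✗
  12) CAS  T2:  M=6  r_T2=5 ✓
  13) LOAD T2:  M=6  r_T2=6
  14) CAS  T2:  M=7  r_T2=6 ✓
Mismatch at 12.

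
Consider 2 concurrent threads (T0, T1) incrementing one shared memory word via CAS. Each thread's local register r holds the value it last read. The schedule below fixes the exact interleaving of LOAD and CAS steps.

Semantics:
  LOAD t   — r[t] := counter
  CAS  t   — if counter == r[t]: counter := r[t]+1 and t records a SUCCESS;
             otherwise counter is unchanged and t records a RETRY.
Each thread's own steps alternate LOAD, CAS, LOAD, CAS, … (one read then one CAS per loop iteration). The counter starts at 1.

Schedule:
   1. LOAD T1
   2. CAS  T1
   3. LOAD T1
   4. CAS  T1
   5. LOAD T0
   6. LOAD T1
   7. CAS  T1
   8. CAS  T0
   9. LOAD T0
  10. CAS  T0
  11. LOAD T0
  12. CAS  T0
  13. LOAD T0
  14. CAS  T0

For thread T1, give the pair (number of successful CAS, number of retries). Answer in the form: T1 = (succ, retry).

T1 = (3, 0)

#1 T1 reads 1
#2 T1 CAS(1→2) writes; counter now 2
#3 T1 reads 2
#4 T1 CAS(2→3) writes; counter now 3
#5 T0 reads 3
#6 T1 reads 3
#7 T1 CAS(3→4) writes; counter now 4
#8 T0 CAS(3→4) fails; counter now 4
#9 T0 reads 4
#10 T0 CAS(4→5) writes; counter now 5
#11 T0 reads 5
#12 T0 CAS(5→6) writes; counter now 6
#13 T0 reads 6
#14 T0 CAS(6→7) writes; counter now 7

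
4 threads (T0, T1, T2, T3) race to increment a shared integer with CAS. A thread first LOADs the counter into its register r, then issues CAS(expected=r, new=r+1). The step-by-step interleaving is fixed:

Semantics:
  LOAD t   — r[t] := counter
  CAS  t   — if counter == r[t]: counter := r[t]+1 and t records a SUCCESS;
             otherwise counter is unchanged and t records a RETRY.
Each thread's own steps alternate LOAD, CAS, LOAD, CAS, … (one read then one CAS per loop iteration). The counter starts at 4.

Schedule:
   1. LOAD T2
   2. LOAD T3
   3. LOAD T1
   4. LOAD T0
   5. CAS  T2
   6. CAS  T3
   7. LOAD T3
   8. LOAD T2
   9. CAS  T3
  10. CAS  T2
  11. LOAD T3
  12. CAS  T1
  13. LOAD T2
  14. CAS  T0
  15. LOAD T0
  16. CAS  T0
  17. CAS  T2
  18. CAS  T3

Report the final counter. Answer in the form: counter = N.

1. LOAD T2 → mem=4 r[T2]=4 [LOAD]
2. LOAD T3 → mem=4 r[T3]=4 [LOAD]
3. LOAD T1 → mem=4 r[T1]=4 [LOAD]
4. LOAD T0 → mem=4 r[T0]=4 [LOAD]
5. CAS T2 → mem=5 r[T2]=4 [OK]
6. CAS T3 → mem=5 r[T3]=4 [RETRY]
7. LOAD T3 → mem=5 r[T3]=5 [LOAD]
8. LOAD T2 → mem=5 r[T2]=5 [LOAD]
9. CAS T3 → mem=6 r[T3]=5 [OK]
10. CAS T2 → mem=6 r[T2]=5 [RETRY]
11. LOAD T3 → mem=6 r[T3]=6 [LOAD]
12. CAS T1 → mem=6 r[T1]=4 [RETRY]
13. LOAD T2 → mem=6 r[T2]=6 [LOAD]
14. CAS T0 → mem=6 r[T0]=4 [RETRY]
15. LOAD T0 → mem=6 r[T0]=6 [LOAD]
16. CAS T0 → mem=7 r[T0]=6 [OK]
17. CAS T2 → mem=7 r[T2]=6 [RETRY]
18. CAS T3 → mem=7 r[T3]=6 [RETRY]

counter = 7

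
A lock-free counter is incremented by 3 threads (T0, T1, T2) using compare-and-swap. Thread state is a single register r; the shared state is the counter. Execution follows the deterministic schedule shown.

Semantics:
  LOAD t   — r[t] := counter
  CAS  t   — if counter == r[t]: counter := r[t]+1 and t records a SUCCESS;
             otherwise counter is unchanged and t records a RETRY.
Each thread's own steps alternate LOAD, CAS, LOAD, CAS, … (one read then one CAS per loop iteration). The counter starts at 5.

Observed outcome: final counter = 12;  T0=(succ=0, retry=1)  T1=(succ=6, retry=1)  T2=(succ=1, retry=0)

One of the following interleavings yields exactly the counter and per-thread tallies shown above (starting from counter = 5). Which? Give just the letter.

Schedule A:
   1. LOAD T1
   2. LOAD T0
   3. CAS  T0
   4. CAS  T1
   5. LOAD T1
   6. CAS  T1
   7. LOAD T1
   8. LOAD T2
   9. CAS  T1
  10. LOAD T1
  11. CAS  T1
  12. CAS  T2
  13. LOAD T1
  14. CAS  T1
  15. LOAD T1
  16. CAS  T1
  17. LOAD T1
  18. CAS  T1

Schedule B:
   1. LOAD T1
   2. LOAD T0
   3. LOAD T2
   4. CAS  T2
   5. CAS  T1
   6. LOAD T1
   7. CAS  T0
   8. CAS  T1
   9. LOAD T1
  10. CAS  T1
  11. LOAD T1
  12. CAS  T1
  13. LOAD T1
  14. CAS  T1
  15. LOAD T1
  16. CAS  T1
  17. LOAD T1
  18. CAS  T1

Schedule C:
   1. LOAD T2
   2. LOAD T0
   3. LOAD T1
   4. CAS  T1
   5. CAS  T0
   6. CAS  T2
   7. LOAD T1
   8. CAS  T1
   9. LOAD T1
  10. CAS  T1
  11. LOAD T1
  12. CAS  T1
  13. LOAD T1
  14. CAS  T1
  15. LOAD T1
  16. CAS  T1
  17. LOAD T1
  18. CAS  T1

B

Simulating candidate B:
step 1: T1 LOAD ⇒ load; ctr=5 reg=5
step 2: T0 LOAD ⇒ load; ctr=5 reg=5
step 3: T2 LOAD ⇒ load; ctr=5 reg=5
step 4: T2 CAS ⇒ ok; ctr=6 reg=5
step 5: T1 CAS ⇒ retry; ctr=6 reg=5
step 6: T1 LOAD ⇒ load; ctr=6 reg=6
step 7: T0 CAS ⇒ retry; ctr=6 reg=5
step 8: T1 CAS ⇒ ok; ctr=7 reg=6
step 9: T1 LOAD ⇒ load; ctr=7 reg=7
step 10: T1 CAS ⇒ ok; ctr=8 reg=7
step 11: T1 LOAD ⇒ load; ctr=8 reg=8
step 12: T1 CAS ⇒ ok; ctr=9 reg=8
step 13: T1 LOAD ⇒ load; ctr=9 reg=9
step 14: T1 CAS ⇒ ok; ctr=10 reg=9
step 15: T1 LOAD ⇒ load; ctr=10 reg=10
step 16: T1 CAS ⇒ ok; ctr=11 reg=10
step 17: T1 LOAD ⇒ load; ctr=11 reg=11
step 18: T1 CAS ⇒ ok; ctr=12 reg=11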